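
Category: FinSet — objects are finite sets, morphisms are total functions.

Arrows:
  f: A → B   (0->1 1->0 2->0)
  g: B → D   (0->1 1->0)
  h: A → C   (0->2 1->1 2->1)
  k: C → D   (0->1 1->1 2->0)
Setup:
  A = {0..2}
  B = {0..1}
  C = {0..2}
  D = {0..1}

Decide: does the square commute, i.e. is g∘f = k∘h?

Path 1 = f;g:
  0 f→1 g→0
  1 f→0 g→1
  2 f→0 g→1
  ⟦path⟧₁ = (0->0 1->1 2->1)
Path 2 = h;k:
  0 h→2 k→0
  1 h→1 k→1
  2 h→1 k→1
  ⟦path⟧₂ = (0->0 1->1 2->1)
Equal? YES — commutes

Answer: COMMUTES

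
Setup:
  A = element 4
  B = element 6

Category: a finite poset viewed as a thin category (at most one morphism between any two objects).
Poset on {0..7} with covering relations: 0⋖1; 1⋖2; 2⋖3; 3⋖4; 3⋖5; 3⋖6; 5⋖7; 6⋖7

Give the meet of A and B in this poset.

Answer: A∧B = 3

Trace:
{x : x≤A ∧ x≤B} = {0,1,2,3}  (A=4, B=6)
  0 ≤ 3
  1 ≤ 3
  2 ≤ 3
  3 ≤ 3
glb = 3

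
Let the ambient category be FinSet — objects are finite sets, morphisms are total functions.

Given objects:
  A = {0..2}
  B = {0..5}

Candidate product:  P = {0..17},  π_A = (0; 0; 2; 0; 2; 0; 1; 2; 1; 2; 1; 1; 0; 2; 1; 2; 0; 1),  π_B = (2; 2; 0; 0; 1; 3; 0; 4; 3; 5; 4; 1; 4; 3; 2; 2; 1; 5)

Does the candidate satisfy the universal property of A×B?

Answer: NOT A VALID PRODUCT — duplicate pair at indices 0,1

Derivation:
|A|·|B| = 3·6 = 18;  |P| = 18
Check the pairing map k ↦ (π_A(k), π_B(k)):
  0 -> (0,2)
  1 -> (0,2)  ✗ repeats pair of k=0
  2 -> (2,0)
  3 -> (0,0)
  4 -> (2,1)
  5 -> (0,3)
  6 -> (1,0)
  7 -> (2,4)
  8 -> (1,3)
  9 -> (2,5)
  10 -> (1,4)
  11 -> (1,1)
  12 -> (0,4)
  13 -> (2,3)
  14 -> (1,2)
  15 -> (2,2)
  16 -> (0,1)
  17 -> (1,5)
distinct pairs in image: 17 / 18 needed
  → (0,2) hit at k=0 and k=1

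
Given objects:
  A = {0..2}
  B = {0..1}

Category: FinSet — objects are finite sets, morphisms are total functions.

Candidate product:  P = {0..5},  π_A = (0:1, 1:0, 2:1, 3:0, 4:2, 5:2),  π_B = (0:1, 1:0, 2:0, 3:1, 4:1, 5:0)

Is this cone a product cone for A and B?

Answer: VALID PRODUCT

Derivation:
|A|·|B| = 3·2 = 6;  |P| = 6
Check the pairing map k ↦ (π_A(k), π_B(k)):
  0 : (1,1)
  1 : (0,0)
  2 : (1,0)
  3 : (0,1)
  4 : (2,1)
  5 : (2,0)
distinct pairs in image: 6 / 6 needed
  → bijection onto A×B; projections well-typed.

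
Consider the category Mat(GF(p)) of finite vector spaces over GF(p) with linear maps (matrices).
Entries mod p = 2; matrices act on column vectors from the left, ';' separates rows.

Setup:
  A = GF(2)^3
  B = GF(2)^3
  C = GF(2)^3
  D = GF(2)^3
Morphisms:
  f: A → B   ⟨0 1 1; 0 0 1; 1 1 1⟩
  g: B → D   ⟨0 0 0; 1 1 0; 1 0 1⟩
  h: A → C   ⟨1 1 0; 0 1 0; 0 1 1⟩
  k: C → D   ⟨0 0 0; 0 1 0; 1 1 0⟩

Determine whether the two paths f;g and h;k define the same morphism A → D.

Answer: COMMUTES

Derivation:
Path 1 = f;g:
  e0=(1,0,0) f→(0,0,1) g→(0,0,1)
  e1=(0,1,0) f→(1,0,1) g→(0,1,0)
  e2=(0,0,1) f→(1,1,1) g→(0,0,0)
  ⟦path⟧₁ = ⟨0 0 0; 0 1 0; 1 0 0⟩
Path 2 = h;k:
  e0=(1,0,0) h→(1,0,0) k→(0,0,1)
  e1=(0,1,0) h→(1,1,1) k→(0,1,0)
  e2=(0,0,1) h→(0,0,1) k→(0,0,0)
  ⟦path⟧₂ = ⟨0 0 0; 0 1 0; 1 0 0⟩
Equal? YES — commutes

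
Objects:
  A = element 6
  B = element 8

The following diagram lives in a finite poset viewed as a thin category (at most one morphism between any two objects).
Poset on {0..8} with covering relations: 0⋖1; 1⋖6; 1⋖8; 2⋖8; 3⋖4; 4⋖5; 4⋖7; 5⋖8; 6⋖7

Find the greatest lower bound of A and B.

Answer: A∧B = 1

Trace:
Lower bounds of A=6 and B=8: {0,1}
  0 <= 1
  1 <= 1
glb = 1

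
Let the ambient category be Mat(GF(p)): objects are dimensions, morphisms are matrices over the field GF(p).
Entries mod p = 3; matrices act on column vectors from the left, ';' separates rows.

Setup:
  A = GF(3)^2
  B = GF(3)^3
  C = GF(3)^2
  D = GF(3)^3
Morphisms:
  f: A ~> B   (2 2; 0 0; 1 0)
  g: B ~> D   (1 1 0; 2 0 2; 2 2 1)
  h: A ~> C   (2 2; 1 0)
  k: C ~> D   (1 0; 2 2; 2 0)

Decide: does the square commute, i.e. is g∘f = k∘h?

Path 1 = f;g:
  e0=(1,0) f~>(2,0,1) g~>(2,0,2)
  e1=(0,1) f~>(2,0,0) g~>(2,1,1)
  composite₁ = (2 2; 0 1; 2 1)
Path 2 = h;k:
  e0=(1,0) h~>(2,1) k~>(2,0,1)
  e1=(0,1) h~>(2,0) k~>(2,1,1)
  composite₂ = (2 2; 0 1; 1 1)
Equal? NO — does not commute

Answer: DOES NOT COMMUTE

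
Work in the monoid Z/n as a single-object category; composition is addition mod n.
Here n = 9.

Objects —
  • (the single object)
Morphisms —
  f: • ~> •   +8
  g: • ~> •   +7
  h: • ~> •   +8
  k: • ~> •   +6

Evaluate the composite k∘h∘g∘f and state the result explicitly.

Answer: +2

Derivation:
  0 +8≡8 +7≡6 +8≡5 +6≡2  (mod 9)
⟦path⟧: +2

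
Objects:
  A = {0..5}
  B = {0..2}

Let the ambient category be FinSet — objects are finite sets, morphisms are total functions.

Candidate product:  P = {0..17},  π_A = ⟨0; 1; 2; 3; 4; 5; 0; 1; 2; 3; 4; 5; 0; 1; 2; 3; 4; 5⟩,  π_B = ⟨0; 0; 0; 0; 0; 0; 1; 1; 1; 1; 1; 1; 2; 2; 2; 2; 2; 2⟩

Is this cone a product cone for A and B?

|A|·|B| = 6·3 = 18;  |P| = 18
Check the pairing map k ↦ (π_A(k), π_B(k)):
  0 -> (0,0)
  1 -> (1,0)
  2 -> (2,0)
  3 -> (3,0)
  4 -> (4,0)
  5 -> (5,0)
  6 -> (0,1)
  7 -> (1,1)
  8 -> (2,1)
  9 -> (3,1)
  10 -> (4,1)
  11 -> (5,1)
  12 -> (0,2)
  13 -> (1,2)
  14 -> (2,2)
  15 -> (3,2)
  16 -> (4,2)
  17 -> (5,2)
distinct pairs in image: 18 / 18 needed
  → bijection onto A×B; projections well-typed.

Answer: VALID PRODUCT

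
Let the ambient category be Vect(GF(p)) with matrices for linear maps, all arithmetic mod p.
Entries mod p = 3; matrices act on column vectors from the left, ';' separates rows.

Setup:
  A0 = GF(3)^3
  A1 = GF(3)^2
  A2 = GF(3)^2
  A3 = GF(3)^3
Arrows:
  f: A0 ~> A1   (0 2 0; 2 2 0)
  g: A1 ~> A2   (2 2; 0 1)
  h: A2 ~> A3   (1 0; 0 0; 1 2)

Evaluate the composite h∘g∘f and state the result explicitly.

  e0=(1,0,0) f~>(0,2) g~>(1,2) h~>(1,0,2)
  e1=(0,1,0) f~>(2,2) g~>(2,2) h~>(2,0,0)
  e2=(0,0,1) f~>(0,0) g~>(0,0) h~>(0,0,0)
⟦path⟧: (1 2 0; 0 0 0; 2 0 0)

Answer: (1 2 0; 0 0 0; 2 0 0)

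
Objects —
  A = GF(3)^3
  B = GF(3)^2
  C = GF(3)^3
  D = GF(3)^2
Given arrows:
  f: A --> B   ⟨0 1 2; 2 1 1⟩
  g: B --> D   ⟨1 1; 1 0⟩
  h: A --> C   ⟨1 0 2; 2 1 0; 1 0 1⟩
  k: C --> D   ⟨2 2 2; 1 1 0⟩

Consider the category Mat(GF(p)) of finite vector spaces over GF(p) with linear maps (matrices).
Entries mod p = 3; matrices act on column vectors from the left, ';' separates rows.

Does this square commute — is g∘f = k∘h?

Along f;g (path 1):
  e0=(1,0,0) f-->(0,2) g-->(2,0)
  e1=(0,1,0) f-->(1,1) g-->(2,1)
  e2=(0,0,1) f-->(2,1) g-->(0,2)
  result₁ = ⟨2 2 0; 0 1 2⟩
Along h;k (path 2):
  e0=(1,0,0) h-->(1,2,1) k-->(2,0)
  e1=(0,1,0) h-->(0,1,0) k-->(2,1)
  e2=(0,0,1) h-->(2,0,1) k-->(0,2)
  result₂ = ⟨2 2 0; 0 1 2⟩
Equal? same morphism ✓

Answer: COMMUTES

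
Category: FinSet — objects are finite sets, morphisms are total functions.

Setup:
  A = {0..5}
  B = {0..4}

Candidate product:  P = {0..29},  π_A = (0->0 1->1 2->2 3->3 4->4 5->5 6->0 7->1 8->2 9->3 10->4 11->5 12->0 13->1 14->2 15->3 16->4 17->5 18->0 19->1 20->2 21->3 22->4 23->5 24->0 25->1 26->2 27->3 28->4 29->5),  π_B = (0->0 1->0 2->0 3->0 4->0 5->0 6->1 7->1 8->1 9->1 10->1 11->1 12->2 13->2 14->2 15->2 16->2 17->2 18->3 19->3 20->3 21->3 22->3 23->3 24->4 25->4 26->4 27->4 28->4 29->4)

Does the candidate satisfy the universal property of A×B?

Answer: VALID PRODUCT

Trace:
|A|·|B| = 6·5 = 30;  |P| = 30
Check the pairing map k ↦ (π_A(k), π_B(k)):
  0 -> (0,0)
  1 -> (1,0)
  2 -> (2,0)
  3 -> (3,0)
  4 -> (4,0)
  5 -> (5,0)
  6 -> (0,1)
  7 -> (1,1)
  8 -> (2,1)
  9 -> (3,1)
  10 -> (4,1)
  11 -> (5,1)
  12 -> (0,2)
  13 -> (1,2)
  14 -> (2,2)
  15 -> (3,2)
  16 -> (4,2)
  17 -> (5,2)
  18 -> (0,3)
  19 -> (1,3)
  20 -> (2,3)
  21 -> (3,3)
  22 -> (4,3)
  23 -> (5,3)
  24 -> (0,4)
  25 -> (1,4)
  26 -> (2,4)
  27 -> (3,4)
  28 -> (4,4)
  29 -> (5,4)
distinct pairs in image: 30 / 30 needed
  → bijection onto A×B; projections well-typed.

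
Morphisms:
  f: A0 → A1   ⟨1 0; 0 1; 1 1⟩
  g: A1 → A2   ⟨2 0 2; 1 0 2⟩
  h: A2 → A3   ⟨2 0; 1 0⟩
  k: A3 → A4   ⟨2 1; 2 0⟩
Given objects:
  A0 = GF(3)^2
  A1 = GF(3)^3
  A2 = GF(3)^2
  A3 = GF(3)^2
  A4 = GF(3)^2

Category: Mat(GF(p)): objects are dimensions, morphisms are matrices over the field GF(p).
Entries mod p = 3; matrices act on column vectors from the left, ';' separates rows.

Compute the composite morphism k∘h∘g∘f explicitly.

Answer: ⟨2 1; 1 2⟩

Work:
  e0=[1,0] f→[1,0,1] g→[1,0] h→[2,1] k→[2,1]
  e1=[0,1] f→[0,1,1] g→[2,2] h→[1,2] k→[1,2]
result: ⟨2 1; 1 2⟩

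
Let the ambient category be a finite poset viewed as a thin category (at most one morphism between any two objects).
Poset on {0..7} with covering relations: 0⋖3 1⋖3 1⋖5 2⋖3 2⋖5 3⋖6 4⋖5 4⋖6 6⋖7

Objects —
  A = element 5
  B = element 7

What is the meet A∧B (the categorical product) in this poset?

Common predecessors of 5,7: {1,2,4}
  maximal lower bounds 1 and 2 are incomparable: neither 1≤2 nor 2≤1
→ no greatest lower bound exists

Answer: NO MEET EXISTS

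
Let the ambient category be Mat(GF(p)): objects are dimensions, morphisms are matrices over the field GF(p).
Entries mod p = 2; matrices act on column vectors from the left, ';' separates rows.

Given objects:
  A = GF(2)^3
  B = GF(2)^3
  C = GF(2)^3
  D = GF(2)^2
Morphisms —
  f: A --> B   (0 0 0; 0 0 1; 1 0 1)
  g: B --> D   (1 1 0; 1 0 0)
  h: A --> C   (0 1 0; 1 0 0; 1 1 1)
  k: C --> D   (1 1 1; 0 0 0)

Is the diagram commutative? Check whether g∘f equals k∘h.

Answer: COMMUTES

Derivation:
1) trace f;g:
  e0=[1,0,0] f-->[0,0,1] g-->[0,0]
  e1=[0,1,0] f-->[0,0,0] g-->[0,0]
  e2=[0,0,1] f-->[0,1,1] g-->[1,0]
  ⟦path⟧₁ = (0 0 1; 0 0 0)
2) trace h;k:
  e0=[1,0,0] h-->[0,1,1] k-->[0,0]
  e1=[0,1,0] h-->[1,0,1] k-->[0,0]
  e2=[0,0,1] h-->[0,0,1] k-->[1,0]
  ⟦path⟧₂ = (0 0 1; 0 0 0)
Equal? same morphism ✓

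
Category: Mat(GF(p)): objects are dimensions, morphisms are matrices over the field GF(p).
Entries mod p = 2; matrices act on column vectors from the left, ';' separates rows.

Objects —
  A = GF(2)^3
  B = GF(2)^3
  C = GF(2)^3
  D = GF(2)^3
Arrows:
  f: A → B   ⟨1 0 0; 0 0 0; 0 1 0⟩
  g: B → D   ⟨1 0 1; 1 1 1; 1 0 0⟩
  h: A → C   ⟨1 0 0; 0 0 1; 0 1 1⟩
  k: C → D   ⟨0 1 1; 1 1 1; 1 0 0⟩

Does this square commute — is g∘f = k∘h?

Answer: DOES NOT COMMUTE

Work:
1) trace f;g:
  e0=⟨1,0,0⟩ f→⟨1,0,0⟩ g→⟨1,1,1⟩
  e1=⟨0,1,0⟩ f→⟨0,0,1⟩ g→⟨1,1,0⟩
  e2=⟨0,0,1⟩ f→⟨0,0,0⟩ g→⟨0,0,0⟩
  ⟦path⟧₁ = ⟨1 1 0; 1 1 0; 1 0 0⟩
2) trace h;k:
  e0=⟨1,0,0⟩ h→⟨1,0,0⟩ k→⟨0,1,1⟩
  e1=⟨0,1,0⟩ h→⟨0,0,1⟩ k→⟨1,1,0⟩
  e2=⟨0,0,1⟩ h→⟨0,1,1⟩ k→⟨0,0,0⟩
  ⟦path⟧₂ = ⟨0 1 0; 1 1 0; 1 0 0⟩
Equal? differ; not commutative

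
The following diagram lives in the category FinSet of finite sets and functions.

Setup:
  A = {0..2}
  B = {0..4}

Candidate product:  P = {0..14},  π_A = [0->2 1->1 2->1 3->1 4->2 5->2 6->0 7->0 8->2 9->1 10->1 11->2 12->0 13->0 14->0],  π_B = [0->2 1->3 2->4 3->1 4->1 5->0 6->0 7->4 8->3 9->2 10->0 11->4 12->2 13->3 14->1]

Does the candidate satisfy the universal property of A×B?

Answer: VALID PRODUCT

Derivation:
|A|·|B| = 3·5 = 15;  |P| = 15
Check the pairing map k ↦ (π_A(k), π_B(k)):
  0 -> (2,2)
  1 -> (1,3)
  2 -> (1,4)
  3 -> (1,1)
  4 -> (2,1)
  5 -> (2,0)
  6 -> (0,0)
  7 -> (0,4)
  8 -> (2,3)
  9 -> (1,2)
  10 -> (1,0)
  11 -> (2,4)
  12 -> (0,2)
  13 -> (0,3)
  14 -> (0,1)
distinct pairs in image: 15 / 15 needed
  → bijection onto A×B; projections well-typed.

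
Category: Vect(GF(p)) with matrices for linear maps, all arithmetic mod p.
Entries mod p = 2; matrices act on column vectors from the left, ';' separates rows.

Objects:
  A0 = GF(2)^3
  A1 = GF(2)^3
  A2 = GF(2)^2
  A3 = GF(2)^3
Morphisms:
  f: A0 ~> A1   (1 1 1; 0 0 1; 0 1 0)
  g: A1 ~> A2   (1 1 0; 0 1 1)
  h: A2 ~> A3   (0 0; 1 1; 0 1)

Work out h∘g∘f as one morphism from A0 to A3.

Answer: (0 0 0; 1 0 1; 0 1 1)

Trace:
  e0=⟨1,0,0⟩ f~>⟨1,0,0⟩ g~>⟨1,0⟩ h~>⟨0,1,0⟩
  e1=⟨0,1,0⟩ f~>⟨1,0,1⟩ g~>⟨1,1⟩ h~>⟨0,0,1⟩
  e2=⟨0,0,1⟩ f~>⟨1,1,0⟩ g~>⟨0,1⟩ h~>⟨0,1,1⟩
composite: (0 0 0; 1 0 1; 0 1 1)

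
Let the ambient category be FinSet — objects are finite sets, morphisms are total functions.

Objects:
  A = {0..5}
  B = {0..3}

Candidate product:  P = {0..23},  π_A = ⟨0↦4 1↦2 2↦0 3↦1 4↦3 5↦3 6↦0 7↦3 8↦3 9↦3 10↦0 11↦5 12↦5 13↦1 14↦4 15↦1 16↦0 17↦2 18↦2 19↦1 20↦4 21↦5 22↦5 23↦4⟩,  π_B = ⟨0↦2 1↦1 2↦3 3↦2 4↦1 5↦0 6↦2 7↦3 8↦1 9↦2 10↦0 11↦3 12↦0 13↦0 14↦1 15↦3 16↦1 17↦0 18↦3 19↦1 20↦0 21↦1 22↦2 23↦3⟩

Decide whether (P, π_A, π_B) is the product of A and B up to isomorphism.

|A|·|B| = 6·4 = 24;  |P| = 24
Check the pairing map k ↦ (π_A(k), π_B(k)):
  0 ↦ (4,2)
  1 ↦ (2,1)
  2 ↦ (0,3)
  3 ↦ (1,2)
  4 ↦ (3,1)
  5 ↦ (3,0)
  6 ↦ (0,2)
  7 ↦ (3,3)
  8 ↦ (3,1)  ✗ repeats pair of k=4
  9 ↦ (3,2)
  10 ↦ (0,0)
  11 ↦ (5,3)
  12 ↦ (5,0)
  13 ↦ (1,0)
  14 ↦ (4,1)
  15 ↦ (1,3)
  16 ↦ (0,1)
  17 ↦ (2,0)
  18 ↦ (2,3)
  19 ↦ (1,1)
  20 ↦ (4,0)
  21 ↦ (5,1)
  22 ↦ (5,2)
  23 ↦ (4,3)
distinct pairs in image: 23 / 24 needed
  → (3,1) hit at k=4 and k=8

Answer: NOT A VALID PRODUCT — duplicate pair at indices 8,4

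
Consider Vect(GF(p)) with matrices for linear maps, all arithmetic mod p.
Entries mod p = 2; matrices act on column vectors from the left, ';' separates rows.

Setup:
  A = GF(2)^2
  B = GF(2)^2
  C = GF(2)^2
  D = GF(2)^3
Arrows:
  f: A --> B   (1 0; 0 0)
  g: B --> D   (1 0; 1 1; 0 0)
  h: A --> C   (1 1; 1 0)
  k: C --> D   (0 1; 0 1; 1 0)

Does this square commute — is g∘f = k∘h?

1) trace f;g:
  e0=⟨1,0⟩ f-->⟨1,0⟩ g-->⟨1,1,0⟩
  e1=⟨0,1⟩ f-->⟨0,0⟩ g-->⟨0,0,0⟩
  ⟦path⟧₁ = (1 0; 1 0; 0 0)
2) trace h;k:
  e0=⟨1,0⟩ h-->⟨1,1⟩ k-->⟨1,1,1⟩
  e1=⟨0,1⟩ h-->⟨1,0⟩ k-->⟨0,0,1⟩
  ⟦path⟧₂ = (1 0; 1 0; 1 1)
Equal? distinct morphisms ✗

Answer: DOES NOT COMMUTE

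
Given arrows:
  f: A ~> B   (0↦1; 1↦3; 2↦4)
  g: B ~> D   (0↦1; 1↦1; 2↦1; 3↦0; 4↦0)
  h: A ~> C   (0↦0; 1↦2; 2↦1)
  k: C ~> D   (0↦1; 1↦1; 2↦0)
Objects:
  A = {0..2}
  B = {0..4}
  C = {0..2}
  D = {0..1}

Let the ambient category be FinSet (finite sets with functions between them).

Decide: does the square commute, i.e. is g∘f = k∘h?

Answer: DOES NOT COMMUTE

Trace:
1) trace f;g:
  0 f~>1 g~>1
  1 f~>3 g~>0
  2 f~>4 g~>0
  composite₁ = (0↦1; 1↦0; 2↦0)
2) trace h;k:
  0 h~>0 k~>1
  1 h~>2 k~>0
  2 h~>1 k~>1
  composite₂ = (0↦1; 1↦0; 2↦1)
Equal? distinct morphisms ✗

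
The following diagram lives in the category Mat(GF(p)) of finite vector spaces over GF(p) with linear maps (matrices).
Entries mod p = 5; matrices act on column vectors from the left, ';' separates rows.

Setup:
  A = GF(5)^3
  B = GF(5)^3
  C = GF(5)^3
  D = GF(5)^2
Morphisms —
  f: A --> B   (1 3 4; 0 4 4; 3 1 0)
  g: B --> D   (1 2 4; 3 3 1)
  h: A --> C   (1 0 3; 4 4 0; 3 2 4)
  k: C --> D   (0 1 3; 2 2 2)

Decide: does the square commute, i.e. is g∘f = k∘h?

Path 1 = f;g:
  e0=[1,0,0] f-->[1,0,3] g-->[3,1]
  e1=[0,1,0] f-->[3,4,1] g-->[0,2]
  e2=[0,0,1] f-->[4,4,0] g-->[2,4]
  composite₁ = (3 0 2; 1 2 4)
Path 2 = h;k:
  e0=[1,0,0] h-->[1,4,3] k-->[3,1]
  e1=[0,1,0] h-->[0,4,2] k-->[0,2]
  e2=[0,0,1] h-->[3,0,4] k-->[2,4]
  composite₂ = (3 0 2; 1 2 4)
Equal? YES — commutes

Answer: COMMUTES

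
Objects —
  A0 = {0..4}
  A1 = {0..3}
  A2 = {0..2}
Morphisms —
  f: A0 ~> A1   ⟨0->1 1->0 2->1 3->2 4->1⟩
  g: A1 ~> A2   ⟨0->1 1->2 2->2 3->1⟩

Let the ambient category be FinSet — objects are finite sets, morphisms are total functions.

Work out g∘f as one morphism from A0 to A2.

Answer: ⟨0->2 1->1 2->2 3->2 4->2⟩

Work:
  0 f~>1 g~>2
  1 f~>0 g~>1
  2 f~>1 g~>2
  3 f~>2 g~>2
  4 f~>1 g~>2
composite: ⟨0->2 1->1 2->2 3->2 4->2⟩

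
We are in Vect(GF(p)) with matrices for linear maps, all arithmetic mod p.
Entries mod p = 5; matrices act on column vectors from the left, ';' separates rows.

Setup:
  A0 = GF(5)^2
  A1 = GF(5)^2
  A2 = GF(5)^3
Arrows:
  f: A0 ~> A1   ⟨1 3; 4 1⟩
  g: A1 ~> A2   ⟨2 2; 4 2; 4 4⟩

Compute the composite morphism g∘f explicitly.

Answer: ⟨0 3; 2 4; 0 1⟩

Trace:
  e0=⟨1,0⟩ f~>⟨1,4⟩ g~>⟨0,2,0⟩
  e1=⟨0,1⟩ f~>⟨3,1⟩ g~>⟨3,4,1⟩
⟦path⟧: ⟨0 3; 2 4; 0 1⟩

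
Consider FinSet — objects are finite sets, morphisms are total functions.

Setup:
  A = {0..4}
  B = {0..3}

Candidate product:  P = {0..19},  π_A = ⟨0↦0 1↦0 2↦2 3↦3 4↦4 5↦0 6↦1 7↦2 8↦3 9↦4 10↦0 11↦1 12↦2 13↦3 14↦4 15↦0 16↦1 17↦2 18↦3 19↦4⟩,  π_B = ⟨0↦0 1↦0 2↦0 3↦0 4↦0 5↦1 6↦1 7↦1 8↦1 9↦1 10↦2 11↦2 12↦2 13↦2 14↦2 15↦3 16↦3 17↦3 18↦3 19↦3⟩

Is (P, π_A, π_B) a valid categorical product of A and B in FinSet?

Answer: NOT A VALID PRODUCT — duplicate pair at indices 0,1

Derivation:
|A|·|B| = 5·4 = 20;  |P| = 20
Check the pairing map k ↦ (π_A(k), π_B(k)):
  0 ↦ (0,0)
  1 ↦ (0,0)  ✗ repeats pair of k=0
  2 ↦ (2,0)
  3 ↦ (3,0)
  4 ↦ (4,0)
  5 ↦ (0,1)
  6 ↦ (1,1)
  7 ↦ (2,1)
  8 ↦ (3,1)
  9 ↦ (4,1)
  10 ↦ (0,2)
  11 ↦ (1,2)
  12 ↦ (2,2)
  13 ↦ (3,2)
  14 ↦ (4,2)
  15 ↦ (0,3)
  16 ↦ (1,3)
  17 ↦ (2,3)
  18 ↦ (3,3)
  19 ↦ (4,3)
distinct pairs in image: 19 / 20 needed
  → (0,0) hit at k=0 and k=1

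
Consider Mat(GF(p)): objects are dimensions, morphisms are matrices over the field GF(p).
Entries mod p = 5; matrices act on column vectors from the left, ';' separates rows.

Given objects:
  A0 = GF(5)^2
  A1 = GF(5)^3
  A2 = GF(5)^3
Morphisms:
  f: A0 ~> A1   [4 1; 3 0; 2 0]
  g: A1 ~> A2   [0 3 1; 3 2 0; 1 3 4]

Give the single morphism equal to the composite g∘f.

  e0=(1,0) f~>(4,3,2) g~>(1,3,1)
  e1=(0,1) f~>(1,0,0) g~>(0,3,1)
composite: [1 0; 3 3; 1 1]

Answer: [1 0; 3 3; 1 1]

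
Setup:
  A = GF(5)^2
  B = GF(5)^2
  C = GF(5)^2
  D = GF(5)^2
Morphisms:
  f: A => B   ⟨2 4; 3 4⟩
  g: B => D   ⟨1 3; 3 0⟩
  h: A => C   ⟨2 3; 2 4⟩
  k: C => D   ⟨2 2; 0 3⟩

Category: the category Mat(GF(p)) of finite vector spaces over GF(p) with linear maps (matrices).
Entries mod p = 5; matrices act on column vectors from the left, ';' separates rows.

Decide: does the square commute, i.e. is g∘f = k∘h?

1) trace f;g:
  e0=⟨1,0⟩ f=>⟨2,3⟩ g=>⟨1,1⟩
  e1=⟨0,1⟩ f=>⟨4,4⟩ g=>⟨1,2⟩
  result₁ = ⟨1 1; 1 2⟩
2) trace h;k:
  e0=⟨1,0⟩ h=>⟨2,2⟩ k=>⟨3,1⟩
  e1=⟨0,1⟩ h=>⟨3,4⟩ k=>⟨4,2⟩
  result₂ = ⟨3 4; 1 2⟩
Equal? differ; not commutative

Answer: DOES NOT COMMUTE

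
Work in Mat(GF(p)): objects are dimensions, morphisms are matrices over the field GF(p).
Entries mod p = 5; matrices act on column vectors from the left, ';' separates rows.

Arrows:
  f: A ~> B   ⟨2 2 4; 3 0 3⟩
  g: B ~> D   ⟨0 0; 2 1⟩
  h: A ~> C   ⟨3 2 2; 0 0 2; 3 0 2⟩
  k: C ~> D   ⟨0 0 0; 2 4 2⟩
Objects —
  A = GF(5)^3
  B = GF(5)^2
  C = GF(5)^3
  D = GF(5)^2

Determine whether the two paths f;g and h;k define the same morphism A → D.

Path 1 = f;g:
  e0=(1,0,0) f~>(2,3) g~>(0,2)
  e1=(0,1,0) f~>(2,0) g~>(0,4)
  e2=(0,0,1) f~>(4,3) g~>(0,1)
  ⟦path⟧₁ = ⟨0 0 0; 2 4 1⟩
Path 2 = h;k:
  e0=(1,0,0) h~>(3,0,3) k~>(0,2)
  e1=(0,1,0) h~>(2,0,0) k~>(0,4)
  e2=(0,0,1) h~>(2,2,2) k~>(0,1)
  ⟦path⟧₂ = ⟨0 0 0; 2 4 1⟩
Equal? equal; square commutes

Answer: COMMUTES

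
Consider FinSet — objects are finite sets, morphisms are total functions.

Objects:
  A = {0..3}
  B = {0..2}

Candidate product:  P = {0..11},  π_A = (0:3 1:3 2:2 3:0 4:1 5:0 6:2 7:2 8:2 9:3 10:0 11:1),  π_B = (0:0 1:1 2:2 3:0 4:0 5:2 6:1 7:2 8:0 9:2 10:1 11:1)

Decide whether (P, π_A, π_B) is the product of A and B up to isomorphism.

|A|·|B| = 4·3 = 12;  |P| = 12
Check the pairing map k ↦ (π_A(k), π_B(k)):
  0 : (3,0)
  1 : (3,1)
  2 : (2,2)
  3 : (0,0)
  4 : (1,0)
  5 : (0,2)
  6 : (2,1)
  7 : (2,2)  ✗ repeats pair of k=2
  8 : (2,0)
  9 : (3,2)
  10 : (0,1)
  11 : (1,1)
distinct pairs in image: 11 / 12 needed
  → (2,2) hit at k=2 and k=7

Answer: NOT A VALID PRODUCT — duplicate pair at indices 7,2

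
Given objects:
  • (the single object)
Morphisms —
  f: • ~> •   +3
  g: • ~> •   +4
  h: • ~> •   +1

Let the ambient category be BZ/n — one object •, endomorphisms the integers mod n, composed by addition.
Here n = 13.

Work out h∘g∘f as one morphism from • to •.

Answer: +8

Derivation:
  0 +3≡3 +4≡7 +1≡8  (mod 13)
composite: +8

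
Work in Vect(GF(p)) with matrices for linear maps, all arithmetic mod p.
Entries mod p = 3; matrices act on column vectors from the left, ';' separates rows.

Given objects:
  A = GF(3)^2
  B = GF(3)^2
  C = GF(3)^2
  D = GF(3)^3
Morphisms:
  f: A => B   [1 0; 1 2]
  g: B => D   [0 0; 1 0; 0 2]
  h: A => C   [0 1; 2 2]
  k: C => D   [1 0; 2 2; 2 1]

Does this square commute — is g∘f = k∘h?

Along f;g (path 1):
  e0=[1,0] f=>[1,1] g=>[0,1,2]
  e1=[0,1] f=>[0,2] g=>[0,0,1]
  result₁ = [0 0; 1 0; 2 1]
Along h;k (path 2):
  e0=[1,0] h=>[0,2] k=>[0,1,2]
  e1=[0,1] h=>[1,2] k=>[1,0,1]
  result₂ = [0 1; 1 0; 2 1]
Equal? differ; not commutative

Answer: DOES NOT COMMUTE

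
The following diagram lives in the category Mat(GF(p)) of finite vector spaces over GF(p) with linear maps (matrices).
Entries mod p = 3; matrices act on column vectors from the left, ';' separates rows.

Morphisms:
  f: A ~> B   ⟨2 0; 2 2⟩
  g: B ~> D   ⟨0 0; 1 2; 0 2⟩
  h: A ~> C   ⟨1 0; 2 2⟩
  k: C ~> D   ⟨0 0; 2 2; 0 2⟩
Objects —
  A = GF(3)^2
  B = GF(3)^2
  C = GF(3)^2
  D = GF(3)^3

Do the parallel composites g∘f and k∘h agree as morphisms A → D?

Path 1 = f;g:
  e0=⟨1,0⟩ f~>⟨2,2⟩ g~>⟨0,0,1⟩
  e1=⟨0,1⟩ f~>⟨0,2⟩ g~>⟨0,1,1⟩
  result₁ = ⟨0 0; 0 1; 1 1⟩
Path 2 = h;k:
  e0=⟨1,0⟩ h~>⟨1,2⟩ k~>⟨0,0,1⟩
  e1=⟨0,1⟩ h~>⟨0,2⟩ k~>⟨0,1,1⟩
  result₂ = ⟨0 0; 0 1; 1 1⟩
Equal? YES — commutes

Answer: COMMUTES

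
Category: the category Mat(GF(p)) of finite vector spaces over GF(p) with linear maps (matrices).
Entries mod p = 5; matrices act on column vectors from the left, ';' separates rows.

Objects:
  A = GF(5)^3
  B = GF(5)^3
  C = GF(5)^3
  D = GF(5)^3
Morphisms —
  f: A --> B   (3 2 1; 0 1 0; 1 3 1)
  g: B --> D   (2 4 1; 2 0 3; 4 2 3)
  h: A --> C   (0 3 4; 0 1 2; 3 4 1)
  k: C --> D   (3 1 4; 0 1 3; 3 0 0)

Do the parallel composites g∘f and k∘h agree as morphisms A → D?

Answer: COMMUTES

Trace:
Path 1 = f;g:
  e0=(1,0,0) f-->(3,0,1) g-->(2,4,0)
  e1=(0,1,0) f-->(2,1,3) g-->(1,3,4)
  e2=(0,0,1) f-->(1,0,1) g-->(3,0,2)
  composite₁ = (2 1 3; 4 3 0; 0 4 2)
Path 2 = h;k:
  e0=(1,0,0) h-->(0,0,3) k-->(2,4,0)
  e1=(0,1,0) h-->(3,1,4) k-->(1,3,4)
  e2=(0,0,1) h-->(4,2,1) k-->(3,0,2)
  composite₂ = (2 1 3; 4 3 0; 0 4 2)
Equal? same morphism ✓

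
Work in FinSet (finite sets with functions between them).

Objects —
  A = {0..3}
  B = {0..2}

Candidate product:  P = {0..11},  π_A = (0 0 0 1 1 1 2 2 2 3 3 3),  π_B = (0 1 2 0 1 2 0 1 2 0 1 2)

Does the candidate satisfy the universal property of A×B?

|A|·|B| = 4·3 = 12;  |P| = 12
Check the pairing map k ↦ (π_A(k), π_B(k)):
  0 -> (0,0)
  1 -> (0,1)
  2 -> (0,2)
  3 -> (1,0)
  4 -> (1,1)
  5 -> (1,2)
  6 -> (2,0)
  7 -> (2,1)
  8 -> (2,2)
  9 -> (3,0)
  10 -> (3,1)
  11 -> (3,2)
distinct pairs in image: 12 / 12 needed
  → bijection onto A×B; projections well-typed.

Answer: VALID PRODUCT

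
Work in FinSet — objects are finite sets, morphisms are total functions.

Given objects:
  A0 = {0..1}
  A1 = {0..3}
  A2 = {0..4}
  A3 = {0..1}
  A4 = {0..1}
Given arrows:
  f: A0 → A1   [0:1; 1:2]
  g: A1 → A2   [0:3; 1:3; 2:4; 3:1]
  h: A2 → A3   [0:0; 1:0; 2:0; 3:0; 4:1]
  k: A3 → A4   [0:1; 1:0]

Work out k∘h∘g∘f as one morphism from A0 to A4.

Answer: [0:1; 1:0]

Derivation:
  0 f→1 g→3 h→0 k→1
  1 f→2 g→4 h→1 k→0
⟦path⟧: [0:1; 1:0]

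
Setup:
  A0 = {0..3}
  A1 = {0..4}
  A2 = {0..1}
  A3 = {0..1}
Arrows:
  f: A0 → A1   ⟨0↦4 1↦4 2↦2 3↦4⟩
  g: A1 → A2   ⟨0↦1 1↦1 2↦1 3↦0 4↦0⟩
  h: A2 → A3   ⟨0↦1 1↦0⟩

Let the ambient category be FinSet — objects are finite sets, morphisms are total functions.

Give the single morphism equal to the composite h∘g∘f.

Answer: ⟨0↦1 1↦1 2↦0 3↦1⟩

Trace:
  0 f→4 g→0 h→1
  1 f→4 g→0 h→1
  2 f→2 g→1 h→0
  3 f→4 g→0 h→1
result: ⟨0↦1 1↦1 2↦0 3↦1⟩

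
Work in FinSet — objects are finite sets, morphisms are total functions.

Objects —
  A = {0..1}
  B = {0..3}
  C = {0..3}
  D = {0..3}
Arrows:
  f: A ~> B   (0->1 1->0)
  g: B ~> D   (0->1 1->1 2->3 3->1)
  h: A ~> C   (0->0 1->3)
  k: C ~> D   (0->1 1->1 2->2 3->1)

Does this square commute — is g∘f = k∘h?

Path 1 = f;g:
  0 f~>1 g~>1
  1 f~>0 g~>1
  result₁ = (0->1 1->1)
Path 2 = h;k:
  0 h~>0 k~>1
  1 h~>3 k~>1
  result₂ = (0->1 1->1)
Equal? equal; square commutes

Answer: COMMUTES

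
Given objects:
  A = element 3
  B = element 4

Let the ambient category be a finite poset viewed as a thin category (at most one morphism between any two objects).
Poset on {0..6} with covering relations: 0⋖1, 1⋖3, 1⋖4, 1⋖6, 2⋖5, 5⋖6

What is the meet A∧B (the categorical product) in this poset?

Common predecessors of 3,4: {0,1}
  0 ≤ 1
  1 ≤ 1
glb = 1

Answer: A∧B = 1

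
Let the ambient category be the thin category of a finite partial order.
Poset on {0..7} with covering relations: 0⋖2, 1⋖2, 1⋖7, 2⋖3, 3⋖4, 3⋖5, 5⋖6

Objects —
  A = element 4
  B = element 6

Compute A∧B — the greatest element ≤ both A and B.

Answer: A∧B = 3

Work:
{x : x⊑A ∧ x⊑B} = {0,1,2,3}  (A=4, B=6)
  0 ⊑ 3
  1 ⊑ 3
  2 ⊑ 3
  3 ⊑ 3
glb = 3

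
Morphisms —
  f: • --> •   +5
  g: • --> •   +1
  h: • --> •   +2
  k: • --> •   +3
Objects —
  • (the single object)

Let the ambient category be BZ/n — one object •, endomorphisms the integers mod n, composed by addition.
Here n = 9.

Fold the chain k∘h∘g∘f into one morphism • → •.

Answer: +2

Work:
  0 +5≡5 +1≡6 +2≡8 +3≡2  (mod 9)
composite: +2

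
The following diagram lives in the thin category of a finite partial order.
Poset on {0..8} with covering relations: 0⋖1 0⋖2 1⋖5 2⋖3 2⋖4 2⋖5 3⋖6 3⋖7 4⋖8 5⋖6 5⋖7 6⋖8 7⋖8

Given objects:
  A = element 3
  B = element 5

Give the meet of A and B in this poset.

Answer: A∧B = 2

Trace:
Common predecessors of 3,5: {0,2}
  0 ≤ 2
  2 ≤ 2
glb = 2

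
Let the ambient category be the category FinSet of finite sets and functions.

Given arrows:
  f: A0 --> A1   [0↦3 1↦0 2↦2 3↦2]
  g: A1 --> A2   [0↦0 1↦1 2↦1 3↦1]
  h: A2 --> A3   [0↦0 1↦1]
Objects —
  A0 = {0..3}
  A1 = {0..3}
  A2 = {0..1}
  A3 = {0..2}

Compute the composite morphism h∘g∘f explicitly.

Answer: [0↦1 1↦0 2↦1 3↦1]

Trace:
  0 f-->3 g-->1 h-->1
  1 f-->0 g-->0 h-->0
  2 f-->2 g-->1 h-->1
  3 f-->2 g-->1 h-->1
composite: [0↦1 1↦0 2↦1 3↦1]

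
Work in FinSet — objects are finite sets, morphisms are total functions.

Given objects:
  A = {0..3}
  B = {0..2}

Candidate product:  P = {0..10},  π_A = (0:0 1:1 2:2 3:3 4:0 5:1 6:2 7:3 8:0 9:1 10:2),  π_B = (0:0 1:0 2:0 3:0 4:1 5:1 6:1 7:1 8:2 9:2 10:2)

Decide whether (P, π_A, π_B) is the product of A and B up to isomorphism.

Answer: NOT A VALID PRODUCT — |P|=11 ≠ |A|·|B|=12

Derivation:
|A|·|B| = 4·3 = 12;  |P| = 11
  → cardinalities differ; no bijection possible.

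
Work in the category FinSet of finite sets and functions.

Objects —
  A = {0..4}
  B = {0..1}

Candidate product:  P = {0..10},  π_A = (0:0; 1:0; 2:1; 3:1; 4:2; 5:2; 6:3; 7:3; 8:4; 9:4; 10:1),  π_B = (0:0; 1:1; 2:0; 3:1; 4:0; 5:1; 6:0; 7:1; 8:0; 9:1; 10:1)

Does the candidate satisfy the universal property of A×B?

Answer: NOT A VALID PRODUCT — |P|=11 ≠ |A|·|B|=10

Derivation:
|A|·|B| = 5·2 = 10;  |P| = 11
  → cardinalities differ; no bijection possible.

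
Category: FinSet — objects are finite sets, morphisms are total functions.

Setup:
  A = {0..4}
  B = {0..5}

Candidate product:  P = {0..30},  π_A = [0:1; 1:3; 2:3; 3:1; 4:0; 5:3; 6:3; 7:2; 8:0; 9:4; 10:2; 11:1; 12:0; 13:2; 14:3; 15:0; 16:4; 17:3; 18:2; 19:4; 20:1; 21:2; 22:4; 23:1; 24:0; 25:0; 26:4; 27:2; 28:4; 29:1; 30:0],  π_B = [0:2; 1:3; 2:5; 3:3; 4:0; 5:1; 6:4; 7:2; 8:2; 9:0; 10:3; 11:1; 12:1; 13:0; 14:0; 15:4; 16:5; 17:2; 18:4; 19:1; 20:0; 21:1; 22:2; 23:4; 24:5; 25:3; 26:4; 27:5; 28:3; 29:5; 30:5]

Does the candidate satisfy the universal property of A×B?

|A|·|B| = 5·6 = 30;  |P| = 31
  → cardinalities differ; no bijection possible.

Answer: NOT A VALID PRODUCT — |P|=31 ≠ |A|·|B|=30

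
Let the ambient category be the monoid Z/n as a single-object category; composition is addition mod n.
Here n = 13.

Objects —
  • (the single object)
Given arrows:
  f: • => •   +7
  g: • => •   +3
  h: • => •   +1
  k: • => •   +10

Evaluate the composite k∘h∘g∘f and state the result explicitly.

Answer: +8

Work:
  0 +7≡7 +3≡10 +1≡11 +10≡8  (mod 13)
result: +8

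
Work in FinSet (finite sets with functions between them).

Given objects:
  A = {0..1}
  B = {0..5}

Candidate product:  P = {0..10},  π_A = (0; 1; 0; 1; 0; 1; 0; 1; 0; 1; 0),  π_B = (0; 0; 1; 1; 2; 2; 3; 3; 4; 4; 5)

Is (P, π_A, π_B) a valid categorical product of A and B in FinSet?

|A|·|B| = 2·6 = 12;  |P| = 11
  → cardinalities differ; no bijection possible.

Answer: NOT A VALID PRODUCT — |P|=11 ≠ |A|·|B|=12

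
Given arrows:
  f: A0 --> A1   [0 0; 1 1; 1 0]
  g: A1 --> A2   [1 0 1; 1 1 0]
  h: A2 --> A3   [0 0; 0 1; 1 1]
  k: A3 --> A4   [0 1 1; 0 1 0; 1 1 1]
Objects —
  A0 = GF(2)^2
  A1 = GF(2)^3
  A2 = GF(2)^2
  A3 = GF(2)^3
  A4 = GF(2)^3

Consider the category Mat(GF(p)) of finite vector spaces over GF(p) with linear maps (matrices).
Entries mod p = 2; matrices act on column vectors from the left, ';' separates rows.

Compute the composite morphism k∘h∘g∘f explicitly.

  e0=(1,0) f-->(0,1,1) g-->(1,1) h-->(0,1,0) k-->(1,1,1)
  e1=(0,1) f-->(0,1,0) g-->(0,1) h-->(0,1,1) k-->(0,1,0)
⟦path⟧: [1 0; 1 1; 1 0]

Answer: [1 0; 1 1; 1 0]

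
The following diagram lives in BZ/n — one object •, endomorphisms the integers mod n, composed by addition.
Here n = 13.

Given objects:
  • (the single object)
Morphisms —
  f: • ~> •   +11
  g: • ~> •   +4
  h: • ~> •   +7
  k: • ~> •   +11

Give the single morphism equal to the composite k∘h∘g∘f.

  0 +11≡11 +4≡2 +7≡9 +11≡7  (mod 13)
composite: +7

Answer: +7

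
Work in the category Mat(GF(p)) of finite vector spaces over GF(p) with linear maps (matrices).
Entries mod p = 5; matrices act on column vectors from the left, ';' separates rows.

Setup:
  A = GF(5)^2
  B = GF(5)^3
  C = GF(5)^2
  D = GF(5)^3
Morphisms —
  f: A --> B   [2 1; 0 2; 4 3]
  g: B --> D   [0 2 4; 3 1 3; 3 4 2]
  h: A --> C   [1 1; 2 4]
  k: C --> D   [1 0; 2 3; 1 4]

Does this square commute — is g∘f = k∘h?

Path 1 = f;g:
  e0=⟨1,0⟩ f-->⟨2,0,4⟩ g-->⟨1,3,4⟩
  e1=⟨0,1⟩ f-->⟨1,2,3⟩ g-->⟨1,4,2⟩
  result₁ = [1 1; 3 4; 4 2]
Path 2 = h;k:
  e0=⟨1,0⟩ h-->⟨1,2⟩ k-->⟨1,3,4⟩
  e1=⟨0,1⟩ h-->⟨1,4⟩ k-->⟨1,4,2⟩
  result₂ = [1 1; 3 4; 4 2]
Equal? equal; square commutes

Answer: COMMUTES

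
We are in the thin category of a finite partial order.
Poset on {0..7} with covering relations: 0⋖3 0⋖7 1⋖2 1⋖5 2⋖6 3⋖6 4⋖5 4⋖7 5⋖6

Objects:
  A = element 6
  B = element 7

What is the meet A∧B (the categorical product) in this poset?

Lower bounds of A=6 and B=7: {0,4}
  maximal lower bounds 0 and 4 are incomparable: neither 0⊑4 nor 4⊑0
→ no greatest lower bound exists

Answer: NO MEET EXISTS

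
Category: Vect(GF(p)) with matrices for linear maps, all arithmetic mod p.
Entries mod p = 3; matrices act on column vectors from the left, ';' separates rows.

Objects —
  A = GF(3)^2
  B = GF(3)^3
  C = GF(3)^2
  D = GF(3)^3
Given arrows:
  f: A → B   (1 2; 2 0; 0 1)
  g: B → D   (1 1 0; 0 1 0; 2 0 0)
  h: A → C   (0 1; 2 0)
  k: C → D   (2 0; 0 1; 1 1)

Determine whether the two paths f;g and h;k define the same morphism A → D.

Answer: COMMUTES

Work:
Path 1 = f;g:
  e0=[1,0] f→[1,2,0] g→[0,2,2]
  e1=[0,1] f→[2,0,1] g→[2,0,1]
  composite₁ = (0 2; 2 0; 2 1)
Path 2 = h;k:
  e0=[1,0] h→[0,2] k→[0,2,2]
  e1=[0,1] h→[1,0] k→[2,0,1]
  composite₂ = (0 2; 2 0; 2 1)
Equal? same morphism ✓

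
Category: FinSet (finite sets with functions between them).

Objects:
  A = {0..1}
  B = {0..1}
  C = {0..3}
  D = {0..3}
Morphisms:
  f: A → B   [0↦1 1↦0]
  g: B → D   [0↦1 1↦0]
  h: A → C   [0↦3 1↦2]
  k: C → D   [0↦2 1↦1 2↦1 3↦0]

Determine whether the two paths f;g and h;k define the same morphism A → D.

Along f;g (path 1):
  0 f→1 g→0
  1 f→0 g→1
  composite₁ = [0↦0 1↦1]
Along h;k (path 2):
  0 h→3 k→0
  1 h→2 k→1
  composite₂ = [0↦0 1↦1]
Equal? equal; square commutes

Answer: COMMUTES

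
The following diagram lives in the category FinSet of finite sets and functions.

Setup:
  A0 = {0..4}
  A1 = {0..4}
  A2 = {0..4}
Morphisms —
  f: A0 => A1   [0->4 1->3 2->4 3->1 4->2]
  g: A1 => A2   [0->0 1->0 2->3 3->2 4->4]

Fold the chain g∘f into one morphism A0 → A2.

  0 f=>4 g=>4
  1 f=>3 g=>2
  2 f=>4 g=>4
  3 f=>1 g=>0
  4 f=>2 g=>3
result: [0->4 1->2 2->4 3->0 4->3]

Answer: [0->4 1->2 2->4 3->0 4->3]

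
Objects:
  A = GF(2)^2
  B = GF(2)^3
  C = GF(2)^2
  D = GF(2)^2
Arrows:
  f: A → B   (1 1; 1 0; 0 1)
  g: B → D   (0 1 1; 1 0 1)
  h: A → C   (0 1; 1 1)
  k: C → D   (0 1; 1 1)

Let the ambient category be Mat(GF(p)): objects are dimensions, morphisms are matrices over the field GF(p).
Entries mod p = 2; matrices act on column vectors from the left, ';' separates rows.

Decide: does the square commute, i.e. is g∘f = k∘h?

Path 1 = f;g:
  e0=(1,0) f→(1,1,0) g→(1,1)
  e1=(0,1) f→(1,0,1) g→(1,0)
  result₁ = (1 1; 1 0)
Path 2 = h;k:
  e0=(1,0) h→(0,1) k→(1,1)
  e1=(0,1) h→(1,1) k→(1,0)
  result₂ = (1 1; 1 0)
Equal? YES — commutes

Answer: COMMUTES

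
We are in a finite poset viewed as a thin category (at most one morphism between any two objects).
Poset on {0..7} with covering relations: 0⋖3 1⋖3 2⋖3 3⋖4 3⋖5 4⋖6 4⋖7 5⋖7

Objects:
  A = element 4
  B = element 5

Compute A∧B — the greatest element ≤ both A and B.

Answer: A∧B = 3

Derivation:
Lower bounds of A=4 and B=5: {0,1,2,3}
  0 <= 3
  1 <= 3
  2 <= 3
  3 <= 3
glb = 3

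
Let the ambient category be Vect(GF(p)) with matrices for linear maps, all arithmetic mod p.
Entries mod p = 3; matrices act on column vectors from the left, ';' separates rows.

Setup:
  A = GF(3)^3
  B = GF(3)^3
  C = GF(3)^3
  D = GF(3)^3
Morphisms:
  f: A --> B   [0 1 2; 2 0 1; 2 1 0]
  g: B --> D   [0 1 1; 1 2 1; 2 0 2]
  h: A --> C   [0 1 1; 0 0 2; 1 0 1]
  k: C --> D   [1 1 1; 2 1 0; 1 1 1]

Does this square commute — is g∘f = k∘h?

Answer: COMMUTES

Derivation:
1) trace f;g:
  e0=⟨1,0,0⟩ f-->⟨0,2,2⟩ g-->⟨1,0,1⟩
  e1=⟨0,1,0⟩ f-->⟨1,0,1⟩ g-->⟨1,2,1⟩
  e2=⟨0,0,1⟩ f-->⟨2,1,0⟩ g-->⟨1,1,1⟩
  composite₁ = [1 1 1; 0 2 1; 1 1 1]
2) trace h;k:
  e0=⟨1,0,0⟩ h-->⟨0,0,1⟩ k-->⟨1,0,1⟩
  e1=⟨0,1,0⟩ h-->⟨1,0,0⟩ k-->⟨1,2,1⟩
  e2=⟨0,0,1⟩ h-->⟨1,2,1⟩ k-->⟨1,1,1⟩
  composite₂ = [1 1 1; 0 2 1; 1 1 1]
Equal? same morphism ✓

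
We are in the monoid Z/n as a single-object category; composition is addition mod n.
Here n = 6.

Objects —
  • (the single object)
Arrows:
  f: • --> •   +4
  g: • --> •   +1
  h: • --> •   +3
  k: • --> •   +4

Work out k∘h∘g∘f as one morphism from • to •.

  0 +4≡4 +1≡5 +3≡2 +4≡0  (mod 6)
composite: +0

Answer: +0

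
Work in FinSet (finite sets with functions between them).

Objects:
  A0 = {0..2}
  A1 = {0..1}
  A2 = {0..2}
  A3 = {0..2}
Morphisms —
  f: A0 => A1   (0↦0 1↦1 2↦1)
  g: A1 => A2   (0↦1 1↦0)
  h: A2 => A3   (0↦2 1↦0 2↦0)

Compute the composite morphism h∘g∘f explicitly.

  0 f=>0 g=>1 h=>0
  1 f=>1 g=>0 h=>2
  2 f=>1 g=>0 h=>2
result: (0↦0 1↦2 2↦2)

Answer: (0↦0 1↦2 2↦2)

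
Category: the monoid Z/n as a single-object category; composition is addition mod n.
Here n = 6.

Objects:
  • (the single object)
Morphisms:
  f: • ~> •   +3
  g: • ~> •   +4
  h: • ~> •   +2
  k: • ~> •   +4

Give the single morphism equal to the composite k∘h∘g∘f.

Answer: +1

Trace:
  0 +3≡3 +4≡1 +2≡3 +4≡1  (mod 6)
composite: +1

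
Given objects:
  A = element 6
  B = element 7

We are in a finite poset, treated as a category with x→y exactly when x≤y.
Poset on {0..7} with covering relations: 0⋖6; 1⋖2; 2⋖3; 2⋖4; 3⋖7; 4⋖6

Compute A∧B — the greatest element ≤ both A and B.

{x : x≤A ∧ x≤B} = {1,2}  (A=6, B=7)
  1 ≤ 2
  2 ≤ 2
glb = 2

Answer: A∧B = 2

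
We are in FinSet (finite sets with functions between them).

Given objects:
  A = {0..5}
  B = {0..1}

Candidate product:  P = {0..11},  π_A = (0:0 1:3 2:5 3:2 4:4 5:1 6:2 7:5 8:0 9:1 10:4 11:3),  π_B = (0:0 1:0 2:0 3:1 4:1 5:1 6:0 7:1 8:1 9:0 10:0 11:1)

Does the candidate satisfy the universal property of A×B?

|A|·|B| = 6·2 = 12;  |P| = 12
Check the pairing map k ↦ (π_A(k), π_B(k)):
  0 : (0,0)
  1 : (3,0)
  2 : (5,0)
  3 : (2,1)
  4 : (4,1)
  5 : (1,1)
  6 : (2,0)
  7 : (5,1)
  8 : (0,1)
  9 : (1,0)
  10 : (4,0)
  11 : (3,1)
distinct pairs in image: 12 / 12 needed
  → bijection onto A×B; projections well-typed.

Answer: VALID PRODUCT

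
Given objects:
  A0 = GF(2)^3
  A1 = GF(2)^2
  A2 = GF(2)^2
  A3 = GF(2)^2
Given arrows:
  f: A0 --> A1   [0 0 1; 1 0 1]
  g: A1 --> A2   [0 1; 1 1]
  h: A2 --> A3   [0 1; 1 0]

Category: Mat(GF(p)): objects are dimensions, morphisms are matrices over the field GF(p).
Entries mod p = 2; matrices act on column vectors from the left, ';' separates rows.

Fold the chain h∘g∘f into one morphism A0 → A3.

Answer: [1 0 0; 1 0 1]

Trace:
  e0=[1,0,0] f-->[0,1] g-->[1,1] h-->[1,1]
  e1=[0,1,0] f-->[0,0] g-->[0,0] h-->[0,0]
  e2=[0,0,1] f-->[1,1] g-->[1,0] h-->[0,1]
result: [1 0 0; 1 0 1]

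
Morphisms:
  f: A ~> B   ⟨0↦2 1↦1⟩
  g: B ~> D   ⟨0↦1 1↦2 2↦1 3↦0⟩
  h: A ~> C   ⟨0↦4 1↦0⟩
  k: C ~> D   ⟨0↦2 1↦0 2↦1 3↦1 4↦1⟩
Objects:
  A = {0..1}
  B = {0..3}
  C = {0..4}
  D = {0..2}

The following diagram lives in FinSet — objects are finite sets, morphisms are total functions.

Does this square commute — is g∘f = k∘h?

Answer: COMMUTES

Trace:
1) trace f;g:
  0 f~>2 g~>1
  1 f~>1 g~>2
  result₁ = ⟨0↦1 1↦2⟩
2) trace h;k:
  0 h~>4 k~>1
  1 h~>0 k~>2
  result₂ = ⟨0↦1 1↦2⟩
Equal? YES — commutes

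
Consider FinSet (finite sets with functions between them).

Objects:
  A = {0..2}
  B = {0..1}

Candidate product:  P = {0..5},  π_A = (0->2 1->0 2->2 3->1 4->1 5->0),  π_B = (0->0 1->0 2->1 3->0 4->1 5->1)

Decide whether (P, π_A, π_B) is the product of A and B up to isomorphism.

Answer: VALID PRODUCT

Trace:
|A|·|B| = 3·2 = 6;  |P| = 6
Check the pairing map k ↦ (π_A(k), π_B(k)):
  0 -> (2,0)
  1 -> (0,0)
  2 -> (2,1)
  3 -> (1,0)
  4 -> (1,1)
  5 -> (0,1)
distinct pairs in image: 6 / 6 needed
  → bijection onto A×B; projections well-typed.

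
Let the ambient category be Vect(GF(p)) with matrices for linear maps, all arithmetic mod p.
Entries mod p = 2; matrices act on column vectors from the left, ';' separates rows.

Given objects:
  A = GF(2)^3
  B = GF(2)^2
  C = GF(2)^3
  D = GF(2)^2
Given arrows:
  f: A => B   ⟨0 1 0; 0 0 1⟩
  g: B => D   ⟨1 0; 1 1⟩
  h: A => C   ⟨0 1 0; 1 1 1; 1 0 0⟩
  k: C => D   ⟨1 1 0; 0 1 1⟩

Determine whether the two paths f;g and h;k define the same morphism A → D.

Along f;g (path 1):
  e0=⟨1,0,0⟩ f=>⟨0,0⟩ g=>⟨0,0⟩
  e1=⟨0,1,0⟩ f=>⟨1,0⟩ g=>⟨1,1⟩
  e2=⟨0,0,1⟩ f=>⟨0,1⟩ g=>⟨0,1⟩
  composite₁ = ⟨0 1 0; 0 1 1⟩
Along h;k (path 2):
  e0=⟨1,0,0⟩ h=>⟨0,1,1⟩ k=>⟨1,0⟩
  e1=⟨0,1,0⟩ h=>⟨1,1,0⟩ k=>⟨0,1⟩
  e2=⟨0,0,1⟩ h=>⟨0,1,0⟩ k=>⟨1,1⟩
  composite₂ = ⟨1 0 1; 0 1 1⟩
Equal? differ; not commutative

Answer: DOES NOT COMMUTE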